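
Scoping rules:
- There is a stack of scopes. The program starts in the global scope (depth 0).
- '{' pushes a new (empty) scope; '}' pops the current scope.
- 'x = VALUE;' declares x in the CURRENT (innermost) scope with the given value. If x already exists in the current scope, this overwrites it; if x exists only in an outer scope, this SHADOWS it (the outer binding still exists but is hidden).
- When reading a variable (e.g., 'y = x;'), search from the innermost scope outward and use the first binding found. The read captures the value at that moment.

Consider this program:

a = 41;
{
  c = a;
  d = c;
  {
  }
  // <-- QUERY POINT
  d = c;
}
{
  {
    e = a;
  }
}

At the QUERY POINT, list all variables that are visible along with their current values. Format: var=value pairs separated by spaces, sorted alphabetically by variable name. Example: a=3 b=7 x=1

Answer: a=41 c=41 d=41

Derivation:
Step 1: declare a=41 at depth 0
Step 2: enter scope (depth=1)
Step 3: declare c=(read a)=41 at depth 1
Step 4: declare d=(read c)=41 at depth 1
Step 5: enter scope (depth=2)
Step 6: exit scope (depth=1)
Visible at query point: a=41 c=41 d=41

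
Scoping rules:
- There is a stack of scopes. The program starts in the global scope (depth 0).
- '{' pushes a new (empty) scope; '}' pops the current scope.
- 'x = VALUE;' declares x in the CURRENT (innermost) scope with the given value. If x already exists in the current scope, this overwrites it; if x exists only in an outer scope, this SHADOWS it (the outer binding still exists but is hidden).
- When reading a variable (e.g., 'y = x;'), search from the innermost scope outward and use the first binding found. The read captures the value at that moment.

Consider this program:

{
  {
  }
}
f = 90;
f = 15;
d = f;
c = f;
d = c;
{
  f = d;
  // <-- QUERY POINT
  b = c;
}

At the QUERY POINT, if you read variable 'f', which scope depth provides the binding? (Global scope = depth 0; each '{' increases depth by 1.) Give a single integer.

Answer: 1

Derivation:
Step 1: enter scope (depth=1)
Step 2: enter scope (depth=2)
Step 3: exit scope (depth=1)
Step 4: exit scope (depth=0)
Step 5: declare f=90 at depth 0
Step 6: declare f=15 at depth 0
Step 7: declare d=(read f)=15 at depth 0
Step 8: declare c=(read f)=15 at depth 0
Step 9: declare d=(read c)=15 at depth 0
Step 10: enter scope (depth=1)
Step 11: declare f=(read d)=15 at depth 1
Visible at query point: c=15 d=15 f=15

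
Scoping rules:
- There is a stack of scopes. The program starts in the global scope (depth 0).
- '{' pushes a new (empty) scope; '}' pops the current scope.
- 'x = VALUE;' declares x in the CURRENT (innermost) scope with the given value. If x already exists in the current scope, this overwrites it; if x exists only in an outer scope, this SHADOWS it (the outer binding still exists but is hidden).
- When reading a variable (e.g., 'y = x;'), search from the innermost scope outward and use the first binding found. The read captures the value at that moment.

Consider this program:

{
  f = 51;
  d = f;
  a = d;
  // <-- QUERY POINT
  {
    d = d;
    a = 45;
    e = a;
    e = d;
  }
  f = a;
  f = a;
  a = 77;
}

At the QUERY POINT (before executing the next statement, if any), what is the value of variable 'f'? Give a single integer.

Answer: 51

Derivation:
Step 1: enter scope (depth=1)
Step 2: declare f=51 at depth 1
Step 3: declare d=(read f)=51 at depth 1
Step 4: declare a=(read d)=51 at depth 1
Visible at query point: a=51 d=51 f=51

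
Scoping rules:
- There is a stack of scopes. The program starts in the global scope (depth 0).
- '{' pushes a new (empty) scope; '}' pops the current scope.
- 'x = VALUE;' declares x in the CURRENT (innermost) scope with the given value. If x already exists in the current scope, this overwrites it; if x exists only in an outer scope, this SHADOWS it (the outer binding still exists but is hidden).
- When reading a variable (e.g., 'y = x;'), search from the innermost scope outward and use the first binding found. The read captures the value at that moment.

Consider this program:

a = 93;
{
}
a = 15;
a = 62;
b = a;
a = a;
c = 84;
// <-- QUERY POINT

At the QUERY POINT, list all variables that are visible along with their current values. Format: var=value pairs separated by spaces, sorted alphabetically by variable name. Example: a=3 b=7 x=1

Step 1: declare a=93 at depth 0
Step 2: enter scope (depth=1)
Step 3: exit scope (depth=0)
Step 4: declare a=15 at depth 0
Step 5: declare a=62 at depth 0
Step 6: declare b=(read a)=62 at depth 0
Step 7: declare a=(read a)=62 at depth 0
Step 8: declare c=84 at depth 0
Visible at query point: a=62 b=62 c=84

Answer: a=62 b=62 c=84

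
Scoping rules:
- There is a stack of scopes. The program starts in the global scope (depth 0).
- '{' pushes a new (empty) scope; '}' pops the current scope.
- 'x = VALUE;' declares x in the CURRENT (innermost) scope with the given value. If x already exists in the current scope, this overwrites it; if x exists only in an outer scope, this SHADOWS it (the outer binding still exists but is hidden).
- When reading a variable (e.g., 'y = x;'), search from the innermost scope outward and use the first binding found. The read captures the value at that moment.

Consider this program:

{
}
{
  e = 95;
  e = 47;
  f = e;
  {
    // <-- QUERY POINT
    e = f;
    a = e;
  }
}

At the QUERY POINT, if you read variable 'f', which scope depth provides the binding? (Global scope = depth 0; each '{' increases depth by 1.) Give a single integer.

Step 1: enter scope (depth=1)
Step 2: exit scope (depth=0)
Step 3: enter scope (depth=1)
Step 4: declare e=95 at depth 1
Step 5: declare e=47 at depth 1
Step 6: declare f=(read e)=47 at depth 1
Step 7: enter scope (depth=2)
Visible at query point: e=47 f=47

Answer: 1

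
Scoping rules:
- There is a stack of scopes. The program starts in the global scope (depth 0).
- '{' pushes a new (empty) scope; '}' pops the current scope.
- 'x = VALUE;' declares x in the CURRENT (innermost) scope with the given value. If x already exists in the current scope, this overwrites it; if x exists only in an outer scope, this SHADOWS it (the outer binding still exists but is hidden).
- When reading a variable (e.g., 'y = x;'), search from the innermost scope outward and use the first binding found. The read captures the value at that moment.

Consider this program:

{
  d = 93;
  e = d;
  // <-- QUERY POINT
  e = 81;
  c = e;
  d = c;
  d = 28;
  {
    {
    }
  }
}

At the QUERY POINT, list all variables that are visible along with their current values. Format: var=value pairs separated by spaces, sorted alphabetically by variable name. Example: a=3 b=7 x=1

Answer: d=93 e=93

Derivation:
Step 1: enter scope (depth=1)
Step 2: declare d=93 at depth 1
Step 3: declare e=(read d)=93 at depth 1
Visible at query point: d=93 e=93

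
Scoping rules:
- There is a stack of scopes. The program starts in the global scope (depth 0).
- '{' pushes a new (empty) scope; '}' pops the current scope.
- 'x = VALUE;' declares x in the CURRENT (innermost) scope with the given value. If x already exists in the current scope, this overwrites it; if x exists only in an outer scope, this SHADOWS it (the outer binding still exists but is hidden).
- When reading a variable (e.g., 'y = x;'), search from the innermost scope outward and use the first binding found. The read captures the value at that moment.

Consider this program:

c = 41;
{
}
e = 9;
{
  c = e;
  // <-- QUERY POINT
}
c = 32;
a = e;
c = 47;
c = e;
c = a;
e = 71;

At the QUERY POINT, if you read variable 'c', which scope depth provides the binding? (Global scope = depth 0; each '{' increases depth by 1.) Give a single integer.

Step 1: declare c=41 at depth 0
Step 2: enter scope (depth=1)
Step 3: exit scope (depth=0)
Step 4: declare e=9 at depth 0
Step 5: enter scope (depth=1)
Step 6: declare c=(read e)=9 at depth 1
Visible at query point: c=9 e=9

Answer: 1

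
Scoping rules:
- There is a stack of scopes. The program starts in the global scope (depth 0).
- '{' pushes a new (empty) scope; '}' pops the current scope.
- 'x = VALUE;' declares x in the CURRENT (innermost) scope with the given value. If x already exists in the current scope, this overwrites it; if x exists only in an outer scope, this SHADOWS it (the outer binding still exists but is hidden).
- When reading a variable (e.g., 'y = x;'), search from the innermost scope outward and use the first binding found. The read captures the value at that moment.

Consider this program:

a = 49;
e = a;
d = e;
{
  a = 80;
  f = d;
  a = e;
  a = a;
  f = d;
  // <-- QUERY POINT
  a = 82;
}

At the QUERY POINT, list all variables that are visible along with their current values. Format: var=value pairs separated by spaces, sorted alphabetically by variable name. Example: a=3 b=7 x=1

Answer: a=49 d=49 e=49 f=49

Derivation:
Step 1: declare a=49 at depth 0
Step 2: declare e=(read a)=49 at depth 0
Step 3: declare d=(read e)=49 at depth 0
Step 4: enter scope (depth=1)
Step 5: declare a=80 at depth 1
Step 6: declare f=(read d)=49 at depth 1
Step 7: declare a=(read e)=49 at depth 1
Step 8: declare a=(read a)=49 at depth 1
Step 9: declare f=(read d)=49 at depth 1
Visible at query point: a=49 d=49 e=49 f=49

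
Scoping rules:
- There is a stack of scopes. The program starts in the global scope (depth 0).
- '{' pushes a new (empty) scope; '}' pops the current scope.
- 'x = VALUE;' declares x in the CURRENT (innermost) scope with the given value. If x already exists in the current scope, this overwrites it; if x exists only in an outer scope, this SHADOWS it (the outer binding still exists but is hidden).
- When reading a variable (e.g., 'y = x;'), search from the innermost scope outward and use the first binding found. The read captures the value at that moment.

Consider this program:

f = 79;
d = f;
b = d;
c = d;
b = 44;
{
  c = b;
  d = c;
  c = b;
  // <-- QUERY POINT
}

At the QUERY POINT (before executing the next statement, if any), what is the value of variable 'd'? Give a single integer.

Answer: 44

Derivation:
Step 1: declare f=79 at depth 0
Step 2: declare d=(read f)=79 at depth 0
Step 3: declare b=(read d)=79 at depth 0
Step 4: declare c=(read d)=79 at depth 0
Step 5: declare b=44 at depth 0
Step 6: enter scope (depth=1)
Step 7: declare c=(read b)=44 at depth 1
Step 8: declare d=(read c)=44 at depth 1
Step 9: declare c=(read b)=44 at depth 1
Visible at query point: b=44 c=44 d=44 f=79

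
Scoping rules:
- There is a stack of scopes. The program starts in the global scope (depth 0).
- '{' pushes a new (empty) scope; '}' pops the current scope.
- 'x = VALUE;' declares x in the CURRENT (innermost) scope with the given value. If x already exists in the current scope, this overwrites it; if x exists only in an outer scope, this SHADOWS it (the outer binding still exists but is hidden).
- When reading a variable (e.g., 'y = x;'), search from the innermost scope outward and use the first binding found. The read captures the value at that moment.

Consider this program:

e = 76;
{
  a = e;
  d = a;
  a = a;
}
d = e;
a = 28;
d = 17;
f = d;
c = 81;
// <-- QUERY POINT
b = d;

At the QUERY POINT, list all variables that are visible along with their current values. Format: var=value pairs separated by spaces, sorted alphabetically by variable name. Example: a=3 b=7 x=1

Answer: a=28 c=81 d=17 e=76 f=17

Derivation:
Step 1: declare e=76 at depth 0
Step 2: enter scope (depth=1)
Step 3: declare a=(read e)=76 at depth 1
Step 4: declare d=(read a)=76 at depth 1
Step 5: declare a=(read a)=76 at depth 1
Step 6: exit scope (depth=0)
Step 7: declare d=(read e)=76 at depth 0
Step 8: declare a=28 at depth 0
Step 9: declare d=17 at depth 0
Step 10: declare f=(read d)=17 at depth 0
Step 11: declare c=81 at depth 0
Visible at query point: a=28 c=81 d=17 e=76 f=17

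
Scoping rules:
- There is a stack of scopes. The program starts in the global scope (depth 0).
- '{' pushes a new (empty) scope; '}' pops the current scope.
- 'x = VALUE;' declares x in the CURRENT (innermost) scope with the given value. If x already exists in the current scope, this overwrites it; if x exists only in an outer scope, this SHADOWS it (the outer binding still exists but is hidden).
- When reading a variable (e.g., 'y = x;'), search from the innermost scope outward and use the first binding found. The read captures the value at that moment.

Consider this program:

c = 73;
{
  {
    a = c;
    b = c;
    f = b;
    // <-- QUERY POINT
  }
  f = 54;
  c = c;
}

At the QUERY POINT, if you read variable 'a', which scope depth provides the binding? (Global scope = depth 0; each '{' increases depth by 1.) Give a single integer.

Step 1: declare c=73 at depth 0
Step 2: enter scope (depth=1)
Step 3: enter scope (depth=2)
Step 4: declare a=(read c)=73 at depth 2
Step 5: declare b=(read c)=73 at depth 2
Step 6: declare f=(read b)=73 at depth 2
Visible at query point: a=73 b=73 c=73 f=73

Answer: 2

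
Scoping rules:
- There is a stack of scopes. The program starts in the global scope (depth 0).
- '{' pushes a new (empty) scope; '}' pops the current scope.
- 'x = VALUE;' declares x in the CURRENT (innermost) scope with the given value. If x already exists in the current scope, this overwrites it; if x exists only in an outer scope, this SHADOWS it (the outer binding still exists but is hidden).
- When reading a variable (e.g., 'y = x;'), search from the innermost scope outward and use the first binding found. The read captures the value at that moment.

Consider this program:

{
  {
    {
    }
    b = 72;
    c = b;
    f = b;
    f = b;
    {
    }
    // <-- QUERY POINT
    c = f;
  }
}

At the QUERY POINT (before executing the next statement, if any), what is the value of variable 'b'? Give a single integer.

Step 1: enter scope (depth=1)
Step 2: enter scope (depth=2)
Step 3: enter scope (depth=3)
Step 4: exit scope (depth=2)
Step 5: declare b=72 at depth 2
Step 6: declare c=(read b)=72 at depth 2
Step 7: declare f=(read b)=72 at depth 2
Step 8: declare f=(read b)=72 at depth 2
Step 9: enter scope (depth=3)
Step 10: exit scope (depth=2)
Visible at query point: b=72 c=72 f=72

Answer: 72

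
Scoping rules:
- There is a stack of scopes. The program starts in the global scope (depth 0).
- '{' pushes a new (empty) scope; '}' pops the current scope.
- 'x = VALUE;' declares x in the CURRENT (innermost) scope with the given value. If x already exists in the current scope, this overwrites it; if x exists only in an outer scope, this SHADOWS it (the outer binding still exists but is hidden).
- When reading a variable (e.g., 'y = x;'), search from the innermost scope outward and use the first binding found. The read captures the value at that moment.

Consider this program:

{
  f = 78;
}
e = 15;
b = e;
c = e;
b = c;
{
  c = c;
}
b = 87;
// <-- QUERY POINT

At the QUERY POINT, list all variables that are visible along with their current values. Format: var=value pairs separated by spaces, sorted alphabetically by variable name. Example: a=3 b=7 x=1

Step 1: enter scope (depth=1)
Step 2: declare f=78 at depth 1
Step 3: exit scope (depth=0)
Step 4: declare e=15 at depth 0
Step 5: declare b=(read e)=15 at depth 0
Step 6: declare c=(read e)=15 at depth 0
Step 7: declare b=(read c)=15 at depth 0
Step 8: enter scope (depth=1)
Step 9: declare c=(read c)=15 at depth 1
Step 10: exit scope (depth=0)
Step 11: declare b=87 at depth 0
Visible at query point: b=87 c=15 e=15

Answer: b=87 c=15 e=15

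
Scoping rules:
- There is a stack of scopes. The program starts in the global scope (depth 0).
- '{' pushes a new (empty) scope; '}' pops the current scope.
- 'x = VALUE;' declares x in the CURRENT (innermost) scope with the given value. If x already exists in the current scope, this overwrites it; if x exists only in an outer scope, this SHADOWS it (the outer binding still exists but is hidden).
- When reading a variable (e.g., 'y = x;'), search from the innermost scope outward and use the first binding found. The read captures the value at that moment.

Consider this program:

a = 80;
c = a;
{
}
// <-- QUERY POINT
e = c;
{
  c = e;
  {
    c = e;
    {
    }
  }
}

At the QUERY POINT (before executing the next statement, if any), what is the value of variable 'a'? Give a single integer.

Answer: 80

Derivation:
Step 1: declare a=80 at depth 0
Step 2: declare c=(read a)=80 at depth 0
Step 3: enter scope (depth=1)
Step 4: exit scope (depth=0)
Visible at query point: a=80 c=80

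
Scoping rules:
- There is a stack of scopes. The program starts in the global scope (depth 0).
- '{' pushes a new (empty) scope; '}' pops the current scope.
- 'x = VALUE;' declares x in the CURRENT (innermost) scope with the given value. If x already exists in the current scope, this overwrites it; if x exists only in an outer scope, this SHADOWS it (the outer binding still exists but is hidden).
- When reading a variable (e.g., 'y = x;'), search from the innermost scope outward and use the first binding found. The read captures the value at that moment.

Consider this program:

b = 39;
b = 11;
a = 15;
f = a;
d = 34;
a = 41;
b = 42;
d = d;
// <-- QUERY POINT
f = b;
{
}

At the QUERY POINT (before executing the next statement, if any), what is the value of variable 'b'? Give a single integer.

Answer: 42

Derivation:
Step 1: declare b=39 at depth 0
Step 2: declare b=11 at depth 0
Step 3: declare a=15 at depth 0
Step 4: declare f=(read a)=15 at depth 0
Step 5: declare d=34 at depth 0
Step 6: declare a=41 at depth 0
Step 7: declare b=42 at depth 0
Step 8: declare d=(read d)=34 at depth 0
Visible at query point: a=41 b=42 d=34 f=15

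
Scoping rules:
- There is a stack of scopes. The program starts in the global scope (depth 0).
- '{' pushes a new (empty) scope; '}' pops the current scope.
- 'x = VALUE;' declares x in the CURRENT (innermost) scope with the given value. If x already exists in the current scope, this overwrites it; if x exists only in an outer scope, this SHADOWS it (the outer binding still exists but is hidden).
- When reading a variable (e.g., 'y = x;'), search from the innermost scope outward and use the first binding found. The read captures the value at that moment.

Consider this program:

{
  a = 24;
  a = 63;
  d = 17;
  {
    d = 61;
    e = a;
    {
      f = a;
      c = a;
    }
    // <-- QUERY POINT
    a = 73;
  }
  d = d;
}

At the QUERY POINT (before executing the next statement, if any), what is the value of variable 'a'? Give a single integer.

Step 1: enter scope (depth=1)
Step 2: declare a=24 at depth 1
Step 3: declare a=63 at depth 1
Step 4: declare d=17 at depth 1
Step 5: enter scope (depth=2)
Step 6: declare d=61 at depth 2
Step 7: declare e=(read a)=63 at depth 2
Step 8: enter scope (depth=3)
Step 9: declare f=(read a)=63 at depth 3
Step 10: declare c=(read a)=63 at depth 3
Step 11: exit scope (depth=2)
Visible at query point: a=63 d=61 e=63

Answer: 63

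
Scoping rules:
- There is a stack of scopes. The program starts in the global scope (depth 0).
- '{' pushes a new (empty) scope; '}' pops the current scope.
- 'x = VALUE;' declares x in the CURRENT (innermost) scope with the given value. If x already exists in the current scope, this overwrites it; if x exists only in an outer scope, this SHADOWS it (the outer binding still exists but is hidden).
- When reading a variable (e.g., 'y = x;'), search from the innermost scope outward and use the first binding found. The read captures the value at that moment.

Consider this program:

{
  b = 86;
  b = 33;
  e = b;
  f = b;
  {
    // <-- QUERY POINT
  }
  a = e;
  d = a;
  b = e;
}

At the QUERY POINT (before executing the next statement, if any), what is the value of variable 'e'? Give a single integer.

Answer: 33

Derivation:
Step 1: enter scope (depth=1)
Step 2: declare b=86 at depth 1
Step 3: declare b=33 at depth 1
Step 4: declare e=(read b)=33 at depth 1
Step 5: declare f=(read b)=33 at depth 1
Step 6: enter scope (depth=2)
Visible at query point: b=33 e=33 f=33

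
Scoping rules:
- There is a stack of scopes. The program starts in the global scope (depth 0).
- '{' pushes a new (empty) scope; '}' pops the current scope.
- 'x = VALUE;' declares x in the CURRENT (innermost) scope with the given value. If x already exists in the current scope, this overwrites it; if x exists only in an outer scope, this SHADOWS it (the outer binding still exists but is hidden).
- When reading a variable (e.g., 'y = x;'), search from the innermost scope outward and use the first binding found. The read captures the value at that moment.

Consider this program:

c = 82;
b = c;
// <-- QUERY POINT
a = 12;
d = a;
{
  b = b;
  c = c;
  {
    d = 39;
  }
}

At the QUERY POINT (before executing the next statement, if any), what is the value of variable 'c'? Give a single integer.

Answer: 82

Derivation:
Step 1: declare c=82 at depth 0
Step 2: declare b=(read c)=82 at depth 0
Visible at query point: b=82 c=82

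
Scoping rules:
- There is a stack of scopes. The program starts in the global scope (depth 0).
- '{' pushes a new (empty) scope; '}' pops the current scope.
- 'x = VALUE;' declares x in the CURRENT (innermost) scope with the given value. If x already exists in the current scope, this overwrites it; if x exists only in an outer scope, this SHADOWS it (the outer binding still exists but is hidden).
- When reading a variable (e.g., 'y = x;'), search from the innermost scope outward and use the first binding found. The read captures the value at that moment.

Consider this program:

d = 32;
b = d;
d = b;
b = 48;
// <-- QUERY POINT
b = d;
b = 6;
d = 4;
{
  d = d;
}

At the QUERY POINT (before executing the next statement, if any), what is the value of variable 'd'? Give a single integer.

Answer: 32

Derivation:
Step 1: declare d=32 at depth 0
Step 2: declare b=(read d)=32 at depth 0
Step 3: declare d=(read b)=32 at depth 0
Step 4: declare b=48 at depth 0
Visible at query point: b=48 d=32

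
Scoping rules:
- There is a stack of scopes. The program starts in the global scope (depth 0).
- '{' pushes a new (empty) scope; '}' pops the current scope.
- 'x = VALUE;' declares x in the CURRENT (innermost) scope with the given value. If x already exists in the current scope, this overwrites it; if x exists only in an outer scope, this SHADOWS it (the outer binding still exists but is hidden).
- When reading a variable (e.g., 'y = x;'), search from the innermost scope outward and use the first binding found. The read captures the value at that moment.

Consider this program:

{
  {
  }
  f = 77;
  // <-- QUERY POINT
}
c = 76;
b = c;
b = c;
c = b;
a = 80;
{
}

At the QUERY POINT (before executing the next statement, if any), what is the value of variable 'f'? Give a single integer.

Answer: 77

Derivation:
Step 1: enter scope (depth=1)
Step 2: enter scope (depth=2)
Step 3: exit scope (depth=1)
Step 4: declare f=77 at depth 1
Visible at query point: f=77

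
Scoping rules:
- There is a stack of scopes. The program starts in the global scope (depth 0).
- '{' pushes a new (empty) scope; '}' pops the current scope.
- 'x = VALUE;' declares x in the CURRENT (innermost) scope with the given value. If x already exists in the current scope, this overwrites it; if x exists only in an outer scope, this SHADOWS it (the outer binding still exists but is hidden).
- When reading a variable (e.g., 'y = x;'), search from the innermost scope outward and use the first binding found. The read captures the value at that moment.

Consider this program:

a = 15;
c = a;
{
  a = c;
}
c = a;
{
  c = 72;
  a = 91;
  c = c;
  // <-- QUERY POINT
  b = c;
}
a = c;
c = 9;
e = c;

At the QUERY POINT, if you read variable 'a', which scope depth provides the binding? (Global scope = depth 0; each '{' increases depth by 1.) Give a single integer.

Step 1: declare a=15 at depth 0
Step 2: declare c=(read a)=15 at depth 0
Step 3: enter scope (depth=1)
Step 4: declare a=(read c)=15 at depth 1
Step 5: exit scope (depth=0)
Step 6: declare c=(read a)=15 at depth 0
Step 7: enter scope (depth=1)
Step 8: declare c=72 at depth 1
Step 9: declare a=91 at depth 1
Step 10: declare c=(read c)=72 at depth 1
Visible at query point: a=91 c=72

Answer: 1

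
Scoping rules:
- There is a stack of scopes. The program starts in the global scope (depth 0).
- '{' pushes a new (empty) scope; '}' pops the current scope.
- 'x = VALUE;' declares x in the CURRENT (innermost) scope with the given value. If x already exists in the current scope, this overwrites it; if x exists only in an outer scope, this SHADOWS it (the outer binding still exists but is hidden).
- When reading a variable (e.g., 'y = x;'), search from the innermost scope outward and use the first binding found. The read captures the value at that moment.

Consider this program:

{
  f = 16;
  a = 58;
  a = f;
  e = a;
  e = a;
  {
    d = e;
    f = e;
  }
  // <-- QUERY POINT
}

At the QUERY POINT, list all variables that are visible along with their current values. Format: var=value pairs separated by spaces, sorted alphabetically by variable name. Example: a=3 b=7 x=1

Step 1: enter scope (depth=1)
Step 2: declare f=16 at depth 1
Step 3: declare a=58 at depth 1
Step 4: declare a=(read f)=16 at depth 1
Step 5: declare e=(read a)=16 at depth 1
Step 6: declare e=(read a)=16 at depth 1
Step 7: enter scope (depth=2)
Step 8: declare d=(read e)=16 at depth 2
Step 9: declare f=(read e)=16 at depth 2
Step 10: exit scope (depth=1)
Visible at query point: a=16 e=16 f=16

Answer: a=16 e=16 f=16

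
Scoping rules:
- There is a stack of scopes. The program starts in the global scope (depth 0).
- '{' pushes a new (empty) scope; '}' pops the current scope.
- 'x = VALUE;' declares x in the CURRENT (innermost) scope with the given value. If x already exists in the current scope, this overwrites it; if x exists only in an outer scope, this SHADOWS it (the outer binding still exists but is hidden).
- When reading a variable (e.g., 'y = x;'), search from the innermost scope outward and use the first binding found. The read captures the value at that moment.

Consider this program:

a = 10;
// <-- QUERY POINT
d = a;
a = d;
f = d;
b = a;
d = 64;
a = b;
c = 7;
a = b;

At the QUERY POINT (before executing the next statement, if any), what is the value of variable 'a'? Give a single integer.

Step 1: declare a=10 at depth 0
Visible at query point: a=10

Answer: 10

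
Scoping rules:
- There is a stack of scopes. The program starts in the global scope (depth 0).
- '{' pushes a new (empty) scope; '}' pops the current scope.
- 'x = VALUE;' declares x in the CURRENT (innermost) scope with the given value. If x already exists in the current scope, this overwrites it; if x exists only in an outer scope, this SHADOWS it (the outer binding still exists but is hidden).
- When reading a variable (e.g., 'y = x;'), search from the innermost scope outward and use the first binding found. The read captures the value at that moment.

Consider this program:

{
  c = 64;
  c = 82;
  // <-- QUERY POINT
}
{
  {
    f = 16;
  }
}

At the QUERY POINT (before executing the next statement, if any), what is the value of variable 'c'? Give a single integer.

Step 1: enter scope (depth=1)
Step 2: declare c=64 at depth 1
Step 3: declare c=82 at depth 1
Visible at query point: c=82

Answer: 82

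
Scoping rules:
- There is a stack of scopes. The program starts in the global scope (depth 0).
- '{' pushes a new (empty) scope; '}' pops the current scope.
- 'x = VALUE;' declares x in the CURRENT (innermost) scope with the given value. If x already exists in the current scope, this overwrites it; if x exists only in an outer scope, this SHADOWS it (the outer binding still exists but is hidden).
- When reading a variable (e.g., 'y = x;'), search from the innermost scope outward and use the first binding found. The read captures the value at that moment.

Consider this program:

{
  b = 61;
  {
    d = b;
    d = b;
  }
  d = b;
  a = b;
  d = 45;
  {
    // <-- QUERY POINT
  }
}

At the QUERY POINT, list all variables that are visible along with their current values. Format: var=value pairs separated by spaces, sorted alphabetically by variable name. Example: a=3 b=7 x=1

Step 1: enter scope (depth=1)
Step 2: declare b=61 at depth 1
Step 3: enter scope (depth=2)
Step 4: declare d=(read b)=61 at depth 2
Step 5: declare d=(read b)=61 at depth 2
Step 6: exit scope (depth=1)
Step 7: declare d=(read b)=61 at depth 1
Step 8: declare a=(read b)=61 at depth 1
Step 9: declare d=45 at depth 1
Step 10: enter scope (depth=2)
Visible at query point: a=61 b=61 d=45

Answer: a=61 b=61 d=45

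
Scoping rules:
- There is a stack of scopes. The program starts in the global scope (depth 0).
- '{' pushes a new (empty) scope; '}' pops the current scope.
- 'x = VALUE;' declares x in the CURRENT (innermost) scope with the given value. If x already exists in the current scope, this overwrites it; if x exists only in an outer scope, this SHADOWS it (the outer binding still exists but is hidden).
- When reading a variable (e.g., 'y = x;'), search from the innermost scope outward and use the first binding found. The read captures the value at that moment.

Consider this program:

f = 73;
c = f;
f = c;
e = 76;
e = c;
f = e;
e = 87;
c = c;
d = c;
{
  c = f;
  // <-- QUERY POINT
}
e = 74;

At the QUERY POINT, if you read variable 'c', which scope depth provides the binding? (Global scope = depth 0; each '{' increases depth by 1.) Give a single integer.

Step 1: declare f=73 at depth 0
Step 2: declare c=(read f)=73 at depth 0
Step 3: declare f=(read c)=73 at depth 0
Step 4: declare e=76 at depth 0
Step 5: declare e=(read c)=73 at depth 0
Step 6: declare f=(read e)=73 at depth 0
Step 7: declare e=87 at depth 0
Step 8: declare c=(read c)=73 at depth 0
Step 9: declare d=(read c)=73 at depth 0
Step 10: enter scope (depth=1)
Step 11: declare c=(read f)=73 at depth 1
Visible at query point: c=73 d=73 e=87 f=73

Answer: 1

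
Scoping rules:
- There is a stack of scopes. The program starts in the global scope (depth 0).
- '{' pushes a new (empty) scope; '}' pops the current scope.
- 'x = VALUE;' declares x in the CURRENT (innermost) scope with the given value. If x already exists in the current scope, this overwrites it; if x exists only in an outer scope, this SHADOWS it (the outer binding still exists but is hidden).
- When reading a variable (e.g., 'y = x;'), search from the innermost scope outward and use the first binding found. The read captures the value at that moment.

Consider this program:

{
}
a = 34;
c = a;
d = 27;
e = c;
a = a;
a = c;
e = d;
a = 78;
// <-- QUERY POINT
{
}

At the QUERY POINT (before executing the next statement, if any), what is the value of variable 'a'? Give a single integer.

Answer: 78

Derivation:
Step 1: enter scope (depth=1)
Step 2: exit scope (depth=0)
Step 3: declare a=34 at depth 0
Step 4: declare c=(read a)=34 at depth 0
Step 5: declare d=27 at depth 0
Step 6: declare e=(read c)=34 at depth 0
Step 7: declare a=(read a)=34 at depth 0
Step 8: declare a=(read c)=34 at depth 0
Step 9: declare e=(read d)=27 at depth 0
Step 10: declare a=78 at depth 0
Visible at query point: a=78 c=34 d=27 e=27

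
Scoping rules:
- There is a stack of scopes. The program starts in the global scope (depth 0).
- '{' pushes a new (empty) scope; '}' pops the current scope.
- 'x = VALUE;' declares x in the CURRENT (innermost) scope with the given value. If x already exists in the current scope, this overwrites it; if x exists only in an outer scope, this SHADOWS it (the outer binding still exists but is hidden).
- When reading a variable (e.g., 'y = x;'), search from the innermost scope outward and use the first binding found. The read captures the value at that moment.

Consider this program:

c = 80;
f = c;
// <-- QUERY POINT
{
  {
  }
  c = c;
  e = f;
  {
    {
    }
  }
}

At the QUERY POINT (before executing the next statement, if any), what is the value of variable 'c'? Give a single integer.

Answer: 80

Derivation:
Step 1: declare c=80 at depth 0
Step 2: declare f=(read c)=80 at depth 0
Visible at query point: c=80 f=80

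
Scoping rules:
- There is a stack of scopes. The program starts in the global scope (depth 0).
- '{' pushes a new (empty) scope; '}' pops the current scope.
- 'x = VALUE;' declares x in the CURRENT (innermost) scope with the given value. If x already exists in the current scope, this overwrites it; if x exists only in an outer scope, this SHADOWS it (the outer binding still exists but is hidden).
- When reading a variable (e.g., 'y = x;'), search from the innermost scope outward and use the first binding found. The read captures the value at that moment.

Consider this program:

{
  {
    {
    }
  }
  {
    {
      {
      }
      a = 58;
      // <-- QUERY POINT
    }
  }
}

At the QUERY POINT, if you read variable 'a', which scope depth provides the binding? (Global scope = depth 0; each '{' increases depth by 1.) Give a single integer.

Step 1: enter scope (depth=1)
Step 2: enter scope (depth=2)
Step 3: enter scope (depth=3)
Step 4: exit scope (depth=2)
Step 5: exit scope (depth=1)
Step 6: enter scope (depth=2)
Step 7: enter scope (depth=3)
Step 8: enter scope (depth=4)
Step 9: exit scope (depth=3)
Step 10: declare a=58 at depth 3
Visible at query point: a=58

Answer: 3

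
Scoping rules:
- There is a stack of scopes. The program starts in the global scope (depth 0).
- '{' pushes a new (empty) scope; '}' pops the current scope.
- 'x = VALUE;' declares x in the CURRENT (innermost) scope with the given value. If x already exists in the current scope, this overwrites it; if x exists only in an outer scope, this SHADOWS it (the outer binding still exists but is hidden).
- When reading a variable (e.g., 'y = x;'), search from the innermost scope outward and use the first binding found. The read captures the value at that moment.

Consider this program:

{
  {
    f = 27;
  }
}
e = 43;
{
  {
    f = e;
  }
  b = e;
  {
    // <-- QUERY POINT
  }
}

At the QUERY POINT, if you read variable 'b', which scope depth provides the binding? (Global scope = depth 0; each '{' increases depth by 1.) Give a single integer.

Answer: 1

Derivation:
Step 1: enter scope (depth=1)
Step 2: enter scope (depth=2)
Step 3: declare f=27 at depth 2
Step 4: exit scope (depth=1)
Step 5: exit scope (depth=0)
Step 6: declare e=43 at depth 0
Step 7: enter scope (depth=1)
Step 8: enter scope (depth=2)
Step 9: declare f=(read e)=43 at depth 2
Step 10: exit scope (depth=1)
Step 11: declare b=(read e)=43 at depth 1
Step 12: enter scope (depth=2)
Visible at query point: b=43 e=43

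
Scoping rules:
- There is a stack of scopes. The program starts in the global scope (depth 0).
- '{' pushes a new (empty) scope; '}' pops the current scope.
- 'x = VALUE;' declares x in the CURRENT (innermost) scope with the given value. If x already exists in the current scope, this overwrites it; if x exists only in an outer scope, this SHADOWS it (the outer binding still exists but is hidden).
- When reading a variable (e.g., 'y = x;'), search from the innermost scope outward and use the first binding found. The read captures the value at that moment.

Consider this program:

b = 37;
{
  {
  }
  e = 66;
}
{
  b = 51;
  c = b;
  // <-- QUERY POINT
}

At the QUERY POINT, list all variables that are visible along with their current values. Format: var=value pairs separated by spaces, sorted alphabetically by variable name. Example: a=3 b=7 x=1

Step 1: declare b=37 at depth 0
Step 2: enter scope (depth=1)
Step 3: enter scope (depth=2)
Step 4: exit scope (depth=1)
Step 5: declare e=66 at depth 1
Step 6: exit scope (depth=0)
Step 7: enter scope (depth=1)
Step 8: declare b=51 at depth 1
Step 9: declare c=(read b)=51 at depth 1
Visible at query point: b=51 c=51

Answer: b=51 c=51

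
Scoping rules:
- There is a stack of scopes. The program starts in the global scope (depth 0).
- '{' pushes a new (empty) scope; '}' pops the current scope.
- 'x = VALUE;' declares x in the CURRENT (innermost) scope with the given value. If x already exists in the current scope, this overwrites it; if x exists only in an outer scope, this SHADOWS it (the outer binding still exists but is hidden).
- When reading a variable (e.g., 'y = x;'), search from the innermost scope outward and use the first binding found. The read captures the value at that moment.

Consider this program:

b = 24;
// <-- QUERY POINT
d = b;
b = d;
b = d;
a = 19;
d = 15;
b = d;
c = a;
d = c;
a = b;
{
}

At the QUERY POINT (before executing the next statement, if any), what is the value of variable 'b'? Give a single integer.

Answer: 24

Derivation:
Step 1: declare b=24 at depth 0
Visible at query point: b=24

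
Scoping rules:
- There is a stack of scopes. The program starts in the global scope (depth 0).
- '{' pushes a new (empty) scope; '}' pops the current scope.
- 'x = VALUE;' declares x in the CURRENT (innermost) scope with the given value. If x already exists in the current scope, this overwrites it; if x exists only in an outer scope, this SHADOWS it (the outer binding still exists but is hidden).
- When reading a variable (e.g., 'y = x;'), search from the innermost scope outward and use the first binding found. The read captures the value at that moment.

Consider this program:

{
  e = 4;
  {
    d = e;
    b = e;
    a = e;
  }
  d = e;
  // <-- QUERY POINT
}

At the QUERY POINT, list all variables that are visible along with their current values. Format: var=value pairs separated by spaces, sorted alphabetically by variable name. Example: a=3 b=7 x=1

Step 1: enter scope (depth=1)
Step 2: declare e=4 at depth 1
Step 3: enter scope (depth=2)
Step 4: declare d=(read e)=4 at depth 2
Step 5: declare b=(read e)=4 at depth 2
Step 6: declare a=(read e)=4 at depth 2
Step 7: exit scope (depth=1)
Step 8: declare d=(read e)=4 at depth 1
Visible at query point: d=4 e=4

Answer: d=4 e=4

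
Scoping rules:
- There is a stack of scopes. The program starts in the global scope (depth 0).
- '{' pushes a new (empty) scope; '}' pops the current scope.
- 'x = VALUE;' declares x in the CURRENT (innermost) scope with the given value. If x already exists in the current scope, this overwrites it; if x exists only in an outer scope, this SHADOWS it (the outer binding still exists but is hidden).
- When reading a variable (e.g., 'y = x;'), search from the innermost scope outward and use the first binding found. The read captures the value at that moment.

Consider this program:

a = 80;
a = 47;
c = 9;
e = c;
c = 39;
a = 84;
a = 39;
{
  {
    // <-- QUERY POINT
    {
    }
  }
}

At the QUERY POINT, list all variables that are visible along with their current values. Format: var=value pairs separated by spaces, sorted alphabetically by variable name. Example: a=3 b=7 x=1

Answer: a=39 c=39 e=9

Derivation:
Step 1: declare a=80 at depth 0
Step 2: declare a=47 at depth 0
Step 3: declare c=9 at depth 0
Step 4: declare e=(read c)=9 at depth 0
Step 5: declare c=39 at depth 0
Step 6: declare a=84 at depth 0
Step 7: declare a=39 at depth 0
Step 8: enter scope (depth=1)
Step 9: enter scope (depth=2)
Visible at query point: a=39 c=39 e=9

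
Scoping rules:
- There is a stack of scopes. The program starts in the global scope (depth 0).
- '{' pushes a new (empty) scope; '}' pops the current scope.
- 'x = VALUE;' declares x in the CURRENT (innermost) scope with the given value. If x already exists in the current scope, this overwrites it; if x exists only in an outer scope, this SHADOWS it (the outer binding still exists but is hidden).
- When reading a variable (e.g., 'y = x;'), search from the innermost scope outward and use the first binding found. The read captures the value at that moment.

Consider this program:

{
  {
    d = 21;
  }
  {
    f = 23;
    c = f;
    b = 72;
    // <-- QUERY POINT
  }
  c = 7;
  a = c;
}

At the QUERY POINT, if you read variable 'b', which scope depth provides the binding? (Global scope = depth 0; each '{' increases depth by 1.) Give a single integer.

Answer: 2

Derivation:
Step 1: enter scope (depth=1)
Step 2: enter scope (depth=2)
Step 3: declare d=21 at depth 2
Step 4: exit scope (depth=1)
Step 5: enter scope (depth=2)
Step 6: declare f=23 at depth 2
Step 7: declare c=(read f)=23 at depth 2
Step 8: declare b=72 at depth 2
Visible at query point: b=72 c=23 f=23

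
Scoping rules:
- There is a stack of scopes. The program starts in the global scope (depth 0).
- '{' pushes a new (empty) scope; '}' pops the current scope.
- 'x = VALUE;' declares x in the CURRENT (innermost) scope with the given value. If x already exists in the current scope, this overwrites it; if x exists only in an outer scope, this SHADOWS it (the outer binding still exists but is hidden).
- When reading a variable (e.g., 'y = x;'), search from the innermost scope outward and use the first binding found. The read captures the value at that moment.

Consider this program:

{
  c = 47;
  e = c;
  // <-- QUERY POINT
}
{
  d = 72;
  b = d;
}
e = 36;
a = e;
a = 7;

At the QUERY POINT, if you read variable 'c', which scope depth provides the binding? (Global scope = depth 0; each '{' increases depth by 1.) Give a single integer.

Step 1: enter scope (depth=1)
Step 2: declare c=47 at depth 1
Step 3: declare e=(read c)=47 at depth 1
Visible at query point: c=47 e=47

Answer: 1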